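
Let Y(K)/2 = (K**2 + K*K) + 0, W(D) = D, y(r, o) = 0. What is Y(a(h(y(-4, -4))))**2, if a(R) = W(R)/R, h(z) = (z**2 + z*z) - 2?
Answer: 16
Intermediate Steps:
h(z) = -2 + 2*z**2 (h(z) = (z**2 + z**2) - 2 = 2*z**2 - 2 = -2 + 2*z**2)
a(R) = 1 (a(R) = R/R = 1)
Y(K) = 4*K**2 (Y(K) = 2*((K**2 + K*K) + 0) = 2*((K**2 + K**2) + 0) = 2*(2*K**2 + 0) = 2*(2*K**2) = 4*K**2)
Y(a(h(y(-4, -4))))**2 = (4*1**2)**2 = (4*1)**2 = 4**2 = 16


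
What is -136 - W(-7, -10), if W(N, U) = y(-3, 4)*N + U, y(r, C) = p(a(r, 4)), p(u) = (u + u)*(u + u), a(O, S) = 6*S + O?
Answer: 12222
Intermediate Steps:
a(O, S) = O + 6*S
p(u) = 4*u² (p(u) = (2*u)*(2*u) = 4*u²)
y(r, C) = 4*(24 + r)² (y(r, C) = 4*(r + 6*4)² = 4*(r + 24)² = 4*(24 + r)²)
W(N, U) = U + 1764*N (W(N, U) = (4*(24 - 3)²)*N + U = (4*21²)*N + U = (4*441)*N + U = 1764*N + U = U + 1764*N)
-136 - W(-7, -10) = -136 - (-10 + 1764*(-7)) = -136 - (-10 - 12348) = -136 - 1*(-12358) = -136 + 12358 = 12222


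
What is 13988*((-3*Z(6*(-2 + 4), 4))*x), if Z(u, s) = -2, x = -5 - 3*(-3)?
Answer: 335712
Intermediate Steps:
x = 4 (x = -5 + 9 = 4)
13988*((-3*Z(6*(-2 + 4), 4))*x) = 13988*(-3*(-2)*4) = 13988*(6*4) = 13988*24 = 335712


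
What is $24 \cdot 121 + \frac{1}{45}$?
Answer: $\frac{130681}{45} \approx 2904.0$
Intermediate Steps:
$24 \cdot 121 + \frac{1}{45} = 2904 + \frac{1}{45} = \frac{130681}{45}$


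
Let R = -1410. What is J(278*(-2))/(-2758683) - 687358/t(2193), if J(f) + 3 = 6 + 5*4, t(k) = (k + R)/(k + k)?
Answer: -31864925709833/8276049 ≈ -3.8503e+6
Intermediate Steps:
t(k) = (-1410 + k)/(2*k) (t(k) = (k - 1410)/(k + k) = (-1410 + k)/((2*k)) = (-1410 + k)*(1/(2*k)) = (-1410 + k)/(2*k))
J(f) = 23 (J(f) = -3 + (6 + 5*4) = -3 + (6 + 20) = -3 + 26 = 23)
J(278*(-2))/(-2758683) - 687358/t(2193) = 23/(-2758683) - 687358*4386/(-1410 + 2193) = 23*(-1/2758683) - 687358/((1/2)*(1/2193)*783) = -23/2758683 - 687358/261/1462 = -23/2758683 - 687358*1462/261 = -23/2758683 - 34652324/9 = -31864925709833/8276049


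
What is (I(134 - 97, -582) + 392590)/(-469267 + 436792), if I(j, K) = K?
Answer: -392008/32475 ≈ -12.071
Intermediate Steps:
(I(134 - 97, -582) + 392590)/(-469267 + 436792) = (-582 + 392590)/(-469267 + 436792) = 392008/(-32475) = 392008*(-1/32475) = -392008/32475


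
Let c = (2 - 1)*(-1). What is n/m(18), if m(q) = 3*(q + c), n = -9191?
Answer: -9191/51 ≈ -180.22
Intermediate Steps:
c = -1 (c = 1*(-1) = -1)
m(q) = -3 + 3*q (m(q) = 3*(q - 1) = 3*(-1 + q) = -3 + 3*q)
n/m(18) = -9191/(-3 + 3*18) = -9191/(-3 + 54) = -9191/51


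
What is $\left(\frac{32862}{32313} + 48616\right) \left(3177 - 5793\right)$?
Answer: $- \frac{1369878576240}{10771} \approx -1.2718 \cdot 10^{8}$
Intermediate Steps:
$\left(\frac{32862}{32313} + 48616\right) \left(3177 - 5793\right) = \left(32862 \cdot \frac{1}{32313} + 48616\right) \left(-2616\right) = \left(\frac{10954}{10771} + 48616\right) \left(-2616\right) = \frac{523653890}{10771} \left(-2616\right) = - \frac{1369878576240}{10771}$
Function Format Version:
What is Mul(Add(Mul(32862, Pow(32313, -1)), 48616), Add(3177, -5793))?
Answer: Rational(-1369878576240, 10771) ≈ -1.2718e+8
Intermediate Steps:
Mul(Add(Mul(32862, Pow(32313, -1)), 48616), Add(3177, -5793)) = Mul(Add(Mul(32862, Rational(1, 32313)), 48616), -2616) = Mul(Add(Rational(10954, 10771), 48616), -2616) = Mul(Rational(523653890, 10771), -2616) = Rational(-1369878576240, 10771)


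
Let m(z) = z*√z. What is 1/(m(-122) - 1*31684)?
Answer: I/(2*(-15842*I + 61*√122)) ≈ -3.1505e-5 + 1.3399e-6*I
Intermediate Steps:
m(z) = z^(3/2)
1/(m(-122) - 1*31684) = 1/((-122)^(3/2) - 1*31684) = 1/(-122*I*√122 - 31684) = 1/(-31684 - 122*I*√122)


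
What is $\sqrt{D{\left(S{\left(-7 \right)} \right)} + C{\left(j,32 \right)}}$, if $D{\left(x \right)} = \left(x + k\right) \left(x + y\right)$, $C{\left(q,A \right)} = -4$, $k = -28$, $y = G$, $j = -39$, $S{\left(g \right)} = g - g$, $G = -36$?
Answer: $2 \sqrt{251} \approx 31.686$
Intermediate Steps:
$S{\left(g \right)} = 0$
$y = -36$
$D{\left(x \right)} = \left(-36 + x\right) \left(-28 + x\right)$ ($D{\left(x \right)} = \left(x - 28\right) \left(x - 36\right) = \left(-28 + x\right) \left(-36 + x\right) = \left(-36 + x\right) \left(-28 + x\right)$)
$\sqrt{D{\left(S{\left(-7 \right)} \right)} + C{\left(j,32 \right)}} = \sqrt{\left(1008 + 0^{2} - 0\right) - 4} = \sqrt{\left(1008 + 0 + 0\right) - 4} = \sqrt{1008 - 4} = \sqrt{1004} = 2 \sqrt{251}$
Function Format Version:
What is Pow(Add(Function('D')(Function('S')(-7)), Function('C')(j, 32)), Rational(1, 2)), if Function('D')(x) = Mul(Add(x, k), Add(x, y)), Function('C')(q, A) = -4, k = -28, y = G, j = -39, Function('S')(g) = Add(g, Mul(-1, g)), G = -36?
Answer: Mul(2, Pow(251, Rational(1, 2))) ≈ 31.686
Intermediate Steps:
Function('S')(g) = 0
y = -36
Function('D')(x) = Mul(Add(-36, x), Add(-28, x)) (Function('D')(x) = Mul(Add(x, -28), Add(x, -36)) = Mul(Add(-28, x), Add(-36, x)) = Mul(Add(-36, x), Add(-28, x)))
Pow(Add(Function('D')(Function('S')(-7)), Function('C')(j, 32)), Rational(1, 2)) = Pow(Add(Add(1008, Pow(0, 2), Mul(-64, 0)), -4), Rational(1, 2)) = Pow(Add(Add(1008, 0, 0), -4), Rational(1, 2)) = Pow(Add(1008, -4), Rational(1, 2)) = Pow(1004, Rational(1, 2)) = Mul(2, Pow(251, Rational(1, 2)))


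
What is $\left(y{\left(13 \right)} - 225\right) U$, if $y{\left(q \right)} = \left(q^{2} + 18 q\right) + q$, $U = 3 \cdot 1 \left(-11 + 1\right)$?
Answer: $-5730$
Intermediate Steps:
$U = -30$ ($U = 3 \left(-10\right) = -30$)
$y{\left(q \right)} = q^{2} + 19 q$
$\left(y{\left(13 \right)} - 225\right) U = \left(13 \left(19 + 13\right) - 225\right) \left(-30\right) = \left(13 \cdot 32 - 225\right) \left(-30\right) = \left(416 - 225\right) \left(-30\right) = 191 \left(-30\right) = -5730$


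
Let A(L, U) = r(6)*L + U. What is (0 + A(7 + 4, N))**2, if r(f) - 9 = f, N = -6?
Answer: 25281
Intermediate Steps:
r(f) = 9 + f
A(L, U) = U + 15*L (A(L, U) = (9 + 6)*L + U = 15*L + U = U + 15*L)
(0 + A(7 + 4, N))**2 = (0 + (-6 + 15*(7 + 4)))**2 = (0 + (-6 + 15*11))**2 = (0 + (-6 + 165))**2 = (0 + 159)**2 = 159**2 = 25281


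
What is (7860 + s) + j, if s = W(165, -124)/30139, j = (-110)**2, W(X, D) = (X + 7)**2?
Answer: 601604024/30139 ≈ 19961.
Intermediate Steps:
W(X, D) = (7 + X)**2
j = 12100
s = 29584/30139 (s = (7 + 165)**2/30139 = 172**2*(1/30139) = 29584*(1/30139) = 29584/30139 ≈ 0.98159)
(7860 + s) + j = (7860 + 29584/30139) + 12100 = 236922124/30139 + 12100 = 601604024/30139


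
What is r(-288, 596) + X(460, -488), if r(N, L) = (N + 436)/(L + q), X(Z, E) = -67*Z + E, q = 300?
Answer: -7012955/224 ≈ -31308.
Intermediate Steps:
X(Z, E) = E - 67*Z
r(N, L) = (436 + N)/(300 + L) (r(N, L) = (N + 436)/(L + 300) = (436 + N)/(300 + L))
r(-288, 596) + X(460, -488) = (436 - 288)/(300 + 596) + (-488 - 67*460) = 148/896 + (-488 - 30820) = (1/896)*148 - 31308 = 37/224 - 31308 = -7012955/224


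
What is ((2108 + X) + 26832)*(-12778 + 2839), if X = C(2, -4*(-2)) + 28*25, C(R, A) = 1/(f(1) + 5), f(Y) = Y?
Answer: -589187233/2 ≈ -2.9459e+8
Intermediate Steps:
C(R, A) = ⅙ (C(R, A) = 1/(1 + 5) = 1/6 = ⅙)
X = 4201/6 (X = ⅙ + 28*25 = ⅙ + 700 = 4201/6 ≈ 700.17)
((2108 + X) + 26832)*(-12778 + 2839) = ((2108 + 4201/6) + 26832)*(-12778 + 2839) = (16849/6 + 26832)*(-9939) = (177841/6)*(-9939) = -589187233/2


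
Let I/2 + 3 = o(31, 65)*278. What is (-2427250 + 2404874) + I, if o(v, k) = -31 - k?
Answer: -75758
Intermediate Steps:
I = -53382 (I = -6 + 2*((-31 - 1*65)*278) = -6 + 2*((-31 - 65)*278) = -6 + 2*(-96*278) = -6 + 2*(-26688) = -6 - 53376 = -53382)
(-2427250 + 2404874) + I = (-2427250 + 2404874) - 53382 = -22376 - 53382 = -75758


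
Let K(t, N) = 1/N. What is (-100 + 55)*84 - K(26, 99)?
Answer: -374221/99 ≈ -3780.0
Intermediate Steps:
(-100 + 55)*84 - K(26, 99) = (-100 + 55)*84 - 1/99 = -45*84 - 1*1/99 = -3780 - 1/99 = -374221/99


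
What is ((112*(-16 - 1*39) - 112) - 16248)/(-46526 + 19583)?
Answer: 22520/26943 ≈ 0.83584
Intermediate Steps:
((112*(-16 - 1*39) - 112) - 16248)/(-46526 + 19583) = ((112*(-16 - 39) - 112) - 16248)/(-26943) = ((112*(-55) - 112) - 16248)*(-1/26943) = ((-6160 - 112) - 16248)*(-1/26943) = (-6272 - 16248)*(-1/26943) = -22520*(-1/26943) = 22520/26943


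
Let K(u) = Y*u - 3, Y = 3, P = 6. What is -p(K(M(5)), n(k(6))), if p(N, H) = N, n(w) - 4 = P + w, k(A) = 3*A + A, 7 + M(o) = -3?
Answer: 33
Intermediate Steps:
M(o) = -10 (M(o) = -7 - 3 = -10)
k(A) = 4*A
n(w) = 10 + w (n(w) = 4 + (6 + w) = 10 + w)
K(u) = -3 + 3*u (K(u) = 3*u - 3 = -3 + 3*u)
-p(K(M(5)), n(k(6))) = -(-3 + 3*(-10)) = -(-3 - 30) = -1*(-33) = 33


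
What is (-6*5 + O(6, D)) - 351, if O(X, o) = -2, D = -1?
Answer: -383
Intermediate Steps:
(-6*5 + O(6, D)) - 351 = (-6*5 - 2) - 351 = (-30 - 2) - 351 = -32 - 351 = -383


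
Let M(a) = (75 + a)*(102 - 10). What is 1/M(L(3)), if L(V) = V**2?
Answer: 1/7728 ≈ 0.00012940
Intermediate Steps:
M(a) = 6900 + 92*a (M(a) = (75 + a)*92 = 6900 + 92*a)
1/M(L(3)) = 1/(6900 + 92*3**2) = 1/(6900 + 92*9) = 1/(6900 + 828) = 1/7728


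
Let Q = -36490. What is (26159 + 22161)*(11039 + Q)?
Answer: -1229792320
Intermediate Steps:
(26159 + 22161)*(11039 + Q) = (26159 + 22161)*(11039 - 36490) = 48320*(-25451) = -1229792320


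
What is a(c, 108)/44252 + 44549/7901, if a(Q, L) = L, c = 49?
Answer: 493058914/87408763 ≈ 5.6408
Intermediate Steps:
a(c, 108)/44252 + 44549/7901 = 108/44252 + 44549/7901 = 108*(1/44252) + 44549*(1/7901) = 27/11063 + 44549/7901 = 493058914/87408763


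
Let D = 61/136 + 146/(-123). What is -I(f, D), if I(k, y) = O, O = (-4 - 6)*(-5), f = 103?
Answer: -50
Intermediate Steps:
D = -12353/16728 (D = 61*(1/136) + 146*(-1/123) = 61/136 - 146/123 = -12353/16728 ≈ -0.73846)
O = 50 (O = -10*(-5) = 50)
I(k, y) = 50
-I(f, D) = -1*50 = -50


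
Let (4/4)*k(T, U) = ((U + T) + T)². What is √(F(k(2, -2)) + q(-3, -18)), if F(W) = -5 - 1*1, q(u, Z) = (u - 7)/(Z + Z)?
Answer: I*√206/6 ≈ 2.3921*I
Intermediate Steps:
q(u, Z) = (-7 + u)/(2*Z) (q(u, Z) = (-7 + u)/((2*Z)) = (-7 + u)*(1/(2*Z)) = (-7 + u)/(2*Z))
k(T, U) = (U + 2*T)² (k(T, U) = ((U + T) + T)² = ((T + U) + T)² = (U + 2*T)²)
F(W) = -6 (F(W) = -5 - 1 = -6)
√(F(k(2, -2)) + q(-3, -18)) = √(-6 + (½)*(-7 - 3)/(-18)) = √(-6 + (½)*(-1/18)*(-10)) = √(-6 + 5/18) = √(-103/18) = I*√206/6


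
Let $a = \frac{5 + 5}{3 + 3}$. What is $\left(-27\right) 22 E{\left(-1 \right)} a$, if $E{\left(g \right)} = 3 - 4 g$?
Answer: $-6930$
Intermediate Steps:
$a = \frac{5}{3}$ ($a = \frac{10}{6} = 10 \cdot \frac{1}{6} = \frac{5}{3} \approx 1.6667$)
$\left(-27\right) 22 E{\left(-1 \right)} a = \left(-27\right) 22 \left(3 - -4\right) \frac{5}{3} = - 594 \left(3 + 4\right) \frac{5}{3} = - 594 \cdot 7 \cdot \frac{5}{3} = \left(-594\right) \frac{35}{3} = -6930$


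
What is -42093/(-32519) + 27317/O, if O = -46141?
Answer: 1053891590/1500459179 ≈ 0.70238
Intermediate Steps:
-42093/(-32519) + 27317/O = -42093/(-32519) + 27317/(-46141) = -42093*(-1/32519) + 27317*(-1/46141) = 42093/32519 - 27317/46141 = 1053891590/1500459179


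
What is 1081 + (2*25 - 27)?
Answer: 1104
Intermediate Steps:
1081 + (2*25 - 27) = 1081 + (50 - 27) = 1081 + 23 = 1104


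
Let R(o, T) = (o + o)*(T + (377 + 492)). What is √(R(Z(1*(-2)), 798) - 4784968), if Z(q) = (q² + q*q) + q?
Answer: 2*I*√1191241 ≈ 2182.9*I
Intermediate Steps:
Z(q) = q + 2*q² (Z(q) = (q² + q²) + q = 2*q² + q = q + 2*q²)
R(o, T) = 2*o*(869 + T) (R(o, T) = (2*o)*(T + 869) = (2*o)*(869 + T) = 2*o*(869 + T))
√(R(Z(1*(-2)), 798) - 4784968) = √(2*((1*(-2))*(1 + 2*(1*(-2))))*(869 + 798) - 4784968) = √(2*(-2*(1 + 2*(-2)))*1667 - 4784968) = √(2*(-2*(1 - 4))*1667 - 4784968) = √(2*(-2*(-3))*1667 - 4784968) = √(2*6*1667 - 4784968) = √(20004 - 4784968) = √(-4764964) = 2*I*√1191241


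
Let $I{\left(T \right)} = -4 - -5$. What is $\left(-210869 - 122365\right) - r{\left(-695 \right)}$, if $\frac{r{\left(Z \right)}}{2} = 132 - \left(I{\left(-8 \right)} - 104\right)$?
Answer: $-333704$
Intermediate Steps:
$I{\left(T \right)} = 1$ ($I{\left(T \right)} = -4 + 5 = 1$)
$r{\left(Z \right)} = 470$ ($r{\left(Z \right)} = 2 \left(132 - \left(1 - 104\right)\right) = 2 \left(132 - -103\right) = 2 \left(132 + 103\right) = 2 \cdot 235 = 470$)
$\left(-210869 - 122365\right) - r{\left(-695 \right)} = \left(-210869 - 122365\right) - 470 = -333234 - 470 = -333704$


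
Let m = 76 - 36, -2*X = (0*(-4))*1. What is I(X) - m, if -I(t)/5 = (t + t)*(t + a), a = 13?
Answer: -40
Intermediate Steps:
X = 0 (X = -0*(-4)/2 = -0 = -½*0 = 0)
I(t) = -10*t*(13 + t) (I(t) = -5*(t + t)*(t + 13) = -5*2*t*(13 + t) = -10*t*(13 + t))
m = 40
I(X) - m = -10*0*(13 + 0) - 1*40 = -10*0*13 - 40 = 0 - 40 = -40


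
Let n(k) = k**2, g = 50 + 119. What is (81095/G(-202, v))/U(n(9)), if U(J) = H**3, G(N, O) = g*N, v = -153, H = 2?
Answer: -81095/273104 ≈ -0.29694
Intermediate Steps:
g = 169
G(N, O) = 169*N
U(J) = 8 (U(J) = 2**3 = 8)
(81095/G(-202, v))/U(n(9)) = (81095/((169*(-202))))/8 = (81095/(-34138))*(1/8) = (81095*(-1/34138))*(1/8) = -81095/34138*1/8 = -81095/273104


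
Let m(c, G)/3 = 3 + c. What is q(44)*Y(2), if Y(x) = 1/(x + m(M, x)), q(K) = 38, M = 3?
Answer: 19/10 ≈ 1.9000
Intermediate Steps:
m(c, G) = 9 + 3*c (m(c, G) = 3*(3 + c) = 9 + 3*c)
Y(x) = 1/(18 + x) (Y(x) = 1/(x + (9 + 3*3)) = 1/(x + (9 + 9)) = 1/(x + 18) = 1/(18 + x))
q(44)*Y(2) = 38/(18 + 2) = 38/20 = 38*(1/20) = 19/10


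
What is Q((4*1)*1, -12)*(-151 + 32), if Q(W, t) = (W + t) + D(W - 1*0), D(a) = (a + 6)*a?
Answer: -3808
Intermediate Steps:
D(a) = a*(6 + a) (D(a) = (6 + a)*a = a*(6 + a))
Q(W, t) = W + t + W*(6 + W) (Q(W, t) = (W + t) + (W - 1*0)*(6 + (W - 1*0)) = (W + t) + (W + 0)*(6 + (W + 0)) = (W + t) + W*(6 + W) = W + t + W*(6 + W))
Q((4*1)*1, -12)*(-151 + 32) = ((4*1)*1 - 12 + ((4*1)*1)*(6 + (4*1)*1))*(-151 + 32) = (4*1 - 12 + (4*1)*(6 + 4*1))*(-119) = (4 - 12 + 4*(6 + 4))*(-119) = (4 - 12 + 4*10)*(-119) = (4 - 12 + 40)*(-119) = 32*(-119) = -3808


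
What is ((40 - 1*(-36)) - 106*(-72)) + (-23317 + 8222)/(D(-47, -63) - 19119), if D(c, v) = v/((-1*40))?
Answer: 5894888276/764697 ≈ 7708.8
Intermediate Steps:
D(c, v) = -v/40 (D(c, v) = v/(-40) = v*(-1/40) = -v/40)
((40 - 1*(-36)) - 106*(-72)) + (-23317 + 8222)/(D(-47, -63) - 19119) = ((40 - 1*(-36)) - 106*(-72)) + (-23317 + 8222)/(-1/40*(-63) - 19119) = ((40 + 36) + 7632) - 15095/(63/40 - 19119) = (76 + 7632) - 15095/(-764697/40) = 7708 - 15095*(-40/764697) = 7708 + 603800/764697 = 5894888276/764697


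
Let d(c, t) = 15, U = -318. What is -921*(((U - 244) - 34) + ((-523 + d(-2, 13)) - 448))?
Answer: 1429392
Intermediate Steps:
-921*(((U - 244) - 34) + ((-523 + d(-2, 13)) - 448)) = -921*(((-318 - 244) - 34) + ((-523 + 15) - 448)) = -921*((-562 - 34) + (-508 - 448)) = -921*(-596 - 956) = -921*(-1552) = 1429392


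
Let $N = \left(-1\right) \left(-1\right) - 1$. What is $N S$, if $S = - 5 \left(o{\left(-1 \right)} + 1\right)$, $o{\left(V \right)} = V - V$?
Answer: $0$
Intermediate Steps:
$o{\left(V \right)} = 0$
$N = 0$ ($N = 1 - 1 = 0$)
$S = -5$ ($S = - 5 \left(0 + 1\right) = \left(-5\right) 1 = -5$)
$N S = 0 \left(-5\right) = 0$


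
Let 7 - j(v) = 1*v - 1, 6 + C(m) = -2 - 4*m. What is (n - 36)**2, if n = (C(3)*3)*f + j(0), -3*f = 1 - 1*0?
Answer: 64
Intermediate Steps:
C(m) = -8 - 4*m (C(m) = -6 + (-2 - 4*m) = -8 - 4*m)
f = -1/3 (f = -(1 - 1*0)/3 = -(1 + 0)/3 = -1/3*1 = -1/3 ≈ -0.33333)
j(v) = 8 - v (j(v) = 7 - (1*v - 1) = 7 - (v - 1) = 7 - (-1 + v) = 7 + (1 - v) = 8 - v)
n = 28 (n = ((-8 - 4*3)*3)*(-1/3) + (8 - 1*0) = ((-8 - 12)*3)*(-1/3) + (8 + 0) = -20*3*(-1/3) + 8 = -60*(-1/3) + 8 = 20 + 8 = 28)
(n - 36)**2 = (28 - 36)**2 = (-8)**2 = 64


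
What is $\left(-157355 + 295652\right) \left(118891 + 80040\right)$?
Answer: $27511560507$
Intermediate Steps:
$\left(-157355 + 295652\right) \left(118891 + 80040\right) = 138297 \cdot 198931 = 27511560507$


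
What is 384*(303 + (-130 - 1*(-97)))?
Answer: 103680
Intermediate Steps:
384*(303 + (-130 - 1*(-97))) = 384*(303 + (-130 + 97)) = 384*(303 - 33) = 384*270 = 103680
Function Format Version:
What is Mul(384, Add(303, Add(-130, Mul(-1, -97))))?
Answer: 103680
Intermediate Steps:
Mul(384, Add(303, Add(-130, Mul(-1, -97)))) = Mul(384, Add(303, Add(-130, 97))) = Mul(384, Add(303, -33)) = Mul(384, 270) = 103680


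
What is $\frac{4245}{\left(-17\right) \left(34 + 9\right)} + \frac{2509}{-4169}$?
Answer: $- \frac{19531484}{3047539} \approx -6.4089$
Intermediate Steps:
$\frac{4245}{\left(-17\right) \left(34 + 9\right)} + \frac{2509}{-4169} = \frac{4245}{\left(-17\right) 43} + 2509 \left(- \frac{1}{4169}\right) = \frac{4245}{-731} - \frac{2509}{4169} = 4245 \left(- \frac{1}{731}\right) - \frac{2509}{4169} = - \frac{4245}{731} - \frac{2509}{4169} = - \frac{19531484}{3047539}$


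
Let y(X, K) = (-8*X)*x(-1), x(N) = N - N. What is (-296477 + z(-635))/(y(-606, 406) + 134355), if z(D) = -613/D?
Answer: -371326/168275 ≈ -2.2067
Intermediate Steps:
x(N) = 0
y(X, K) = 0 (y(X, K) = -8*X*0 = 0)
(-296477 + z(-635))/(y(-606, 406) + 134355) = (-296477 - 613/(-635))/(0 + 134355) = (-296477 - 613*(-1/635))/134355 = (-296477 + 613/635)*(1/134355) = -188262282/635*1/134355 = -371326/168275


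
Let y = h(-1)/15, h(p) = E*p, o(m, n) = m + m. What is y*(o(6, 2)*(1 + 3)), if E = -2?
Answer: 32/5 ≈ 6.4000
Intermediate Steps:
o(m, n) = 2*m
h(p) = -2*p
y = 2/15 (y = -2*(-1)/15 = 2*(1/15) = 2/15 ≈ 0.13333)
y*(o(6, 2)*(1 + 3)) = 2*((2*6)*(1 + 3))/15 = 2*(12*4)/15 = (2/15)*48 = 32/5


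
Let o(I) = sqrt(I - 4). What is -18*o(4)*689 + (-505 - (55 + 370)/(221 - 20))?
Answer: -101930/201 ≈ -507.11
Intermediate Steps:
o(I) = sqrt(-4 + I)
-18*o(4)*689 + (-505 - (55 + 370)/(221 - 20)) = -18*sqrt(-4 + 4)*689 + (-505 - (55 + 370)/(221 - 20)) = -18*sqrt(0)*689 + (-505 - 425/201) = -18*0*689 + (-505 - 425/201) = 0*689 + (-505 - 1*425/201) = 0 + (-505 - 425/201) = 0 - 101930/201 = -101930/201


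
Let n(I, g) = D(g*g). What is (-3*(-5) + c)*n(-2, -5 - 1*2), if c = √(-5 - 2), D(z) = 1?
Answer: 15 + I*√7 ≈ 15.0 + 2.6458*I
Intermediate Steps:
n(I, g) = 1
c = I*√7 (c = √(-7) = I*√7 ≈ 2.6458*I)
(-3*(-5) + c)*n(-2, -5 - 1*2) = (-3*(-5) + I*√7)*1 = (15 + I*√7)*1 = 15 + I*√7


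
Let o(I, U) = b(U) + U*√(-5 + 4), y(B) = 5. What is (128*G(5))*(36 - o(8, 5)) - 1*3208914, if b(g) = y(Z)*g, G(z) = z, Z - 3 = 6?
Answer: -3201874 - 3200*I ≈ -3.2019e+6 - 3200.0*I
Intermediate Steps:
Z = 9 (Z = 3 + 6 = 9)
b(g) = 5*g
o(I, U) = 5*U + I*U (o(I, U) = 5*U + U*√(-5 + 4) = 5*U + U*√(-1) = 5*U + U*I = 5*U + I*U)
(128*G(5))*(36 - o(8, 5)) - 1*3208914 = (128*5)*(36 - 5*(5 + I)) - 1*3208914 = 640*(36 - (25 + 5*I)) - 3208914 = 640*(36 + (-25 - 5*I)) - 3208914 = 640*(11 - 5*I) - 3208914 = (7040 - 3200*I) - 3208914 = -3201874 - 3200*I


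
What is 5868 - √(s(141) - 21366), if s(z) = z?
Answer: 5868 - 5*I*√849 ≈ 5868.0 - 145.69*I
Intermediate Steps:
5868 - √(s(141) - 21366) = 5868 - √(141 - 21366) = 5868 - √(-21225) = 5868 - 5*I*√849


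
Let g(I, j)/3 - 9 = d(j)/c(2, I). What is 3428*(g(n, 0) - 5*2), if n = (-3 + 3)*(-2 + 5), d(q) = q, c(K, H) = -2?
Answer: 58276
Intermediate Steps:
n = 0 (n = 0*3 = 0)
g(I, j) = 27 - 3*j/2 (g(I, j) = 27 + 3*(j/(-2)) = 27 + 3*(j*(-½)) = 27 + 3*(-j/2) = 27 - 3*j/2)
3428*(g(n, 0) - 5*2) = 3428*((27 - 3/2*0) - 5*2) = 3428*((27 + 0) - 10) = 3428*(27 - 10) = 3428*17 = 58276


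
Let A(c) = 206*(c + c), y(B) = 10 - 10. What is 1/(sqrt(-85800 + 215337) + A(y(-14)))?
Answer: sqrt(14393)/43179 ≈ 0.0027785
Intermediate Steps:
y(B) = 0
A(c) = 412*c (A(c) = 206*(2*c) = 412*c)
1/(sqrt(-85800 + 215337) + A(y(-14))) = 1/(sqrt(-85800 + 215337) + 412*0) = 1/(sqrt(129537) + 0) = 1/(3*sqrt(14393) + 0) = 1/(3*sqrt(14393)) = sqrt(14393)/43179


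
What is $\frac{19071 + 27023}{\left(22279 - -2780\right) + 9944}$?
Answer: $\frac{46094}{35003} \approx 1.3169$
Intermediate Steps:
$\frac{19071 + 27023}{\left(22279 - -2780\right) + 9944} = \frac{46094}{\left(22279 + 2780\right) + 9944} = \frac{46094}{25059 + 9944} = \frac{46094}{35003}$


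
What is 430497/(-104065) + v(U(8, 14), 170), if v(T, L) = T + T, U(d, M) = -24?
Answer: -5425617/104065 ≈ -52.137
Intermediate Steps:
v(T, L) = 2*T
430497/(-104065) + v(U(8, 14), 170) = 430497/(-104065) + 2*(-24) = 430497*(-1/104065) - 48 = -430497/104065 - 48 = -5425617/104065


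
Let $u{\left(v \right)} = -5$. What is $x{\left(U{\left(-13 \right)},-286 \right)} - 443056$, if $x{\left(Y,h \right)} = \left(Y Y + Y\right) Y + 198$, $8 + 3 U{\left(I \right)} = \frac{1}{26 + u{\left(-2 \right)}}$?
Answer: $- \frac{110738214782}{250047} \approx -4.4287 \cdot 10^{5}$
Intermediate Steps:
$U{\left(I \right)} = - \frac{167}{63}$ ($U{\left(I \right)} = - \frac{8}{3} + \frac{1}{3 \left(26 - 5\right)} = - \frac{8}{3} + \frac{1}{3 \cdot 21} = - \frac{8}{3} + \frac{1}{3} \cdot \frac{1}{21} = - \frac{8}{3} + \frac{1}{63} = - \frac{167}{63}$)
$x{\left(Y,h \right)} = 198 + Y \left(Y + Y^{2}\right)$ ($x{\left(Y,h \right)} = \left(Y^{2} + Y\right) Y + 198 = \left(Y + Y^{2}\right) Y + 198 = Y \left(Y + Y^{2}\right) + 198 = 198 + Y \left(Y + Y^{2}\right)$)
$x{\left(U{\left(-13 \right)},-286 \right)} - 443056 = \left(198 + \left(- \frac{167}{63}\right)^{2} + \left(- \frac{167}{63}\right)^{3}\right) - 443056 = \left(198 + \frac{27889}{3969} - \frac{4657463}{250047}\right) - 443056 = \frac{46608850}{250047} - 443056 = - \frac{110738214782}{250047}$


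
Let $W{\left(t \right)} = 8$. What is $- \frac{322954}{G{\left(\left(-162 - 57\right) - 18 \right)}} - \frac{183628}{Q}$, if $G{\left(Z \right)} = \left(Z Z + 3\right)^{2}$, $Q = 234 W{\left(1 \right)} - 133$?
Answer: $- \frac{289700405929879}{2743527771288} \approx -105.59$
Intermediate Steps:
$Q = 1739$ ($Q = 234 \cdot 8 - 133 = 1872 - 133 = 1739$)
$G{\left(Z \right)} = \left(3 + Z^{2}\right)^{2}$ ($G{\left(Z \right)} = \left(Z^{2} + 3\right)^{2} = \left(3 + Z^{2}\right)^{2}$)
$- \frac{322954}{G{\left(\left(-162 - 57\right) - 18 \right)}} - \frac{183628}{Q} = - \frac{322954}{\left(3 + \left(\left(-162 - 57\right) - 18\right)^{2}\right)^{2}} - \frac{183628}{1739} = - \frac{322954}{\left(3 + \left(-219 - 18\right)^{2}\right)^{2}} - \frac{183628}{1739} = - \frac{322954}{\left(3 + \left(-237\right)^{2}\right)^{2}} - \frac{183628}{1739} = - \frac{322954}{\left(3 + 56169\right)^{2}} - \frac{183628}{1739} = - \frac{322954}{56172^{2}} - \frac{183628}{1739} = - \frac{322954}{3155293584} - \frac{183628}{1739} = \left(-322954\right) \frac{1}{3155293584} - \frac{183628}{1739} = - \frac{161477}{1577646792} - \frac{183628}{1739} = - \frac{289700405929879}{2743527771288}$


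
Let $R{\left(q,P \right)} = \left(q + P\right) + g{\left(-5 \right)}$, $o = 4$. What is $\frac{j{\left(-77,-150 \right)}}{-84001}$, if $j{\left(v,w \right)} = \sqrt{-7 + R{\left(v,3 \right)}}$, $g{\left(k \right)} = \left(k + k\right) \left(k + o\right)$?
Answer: $- \frac{i \sqrt{71}}{84001} \approx - 0.00010031 i$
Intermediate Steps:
$g{\left(k \right)} = 2 k \left(4 + k\right)$ ($g{\left(k \right)} = \left(k + k\right) \left(k + 4\right) = 2 k \left(4 + k\right)$)
$R{\left(q,P \right)} = 10 + P + q$ ($R{\left(q,P \right)} = \left(q + P\right) + 2 \left(-5\right) \left(4 - 5\right) = \left(P + q\right) + 2 \left(-5\right) \left(-1\right) = \left(P + q\right) + 10 = 10 + P + q$)
$j{\left(v,w \right)} = \sqrt{6 + v}$ ($j{\left(v,w \right)} = \sqrt{-7 + \left(10 + 3 + v\right)} = \sqrt{-7 + \left(13 + v\right)} = \sqrt{6 + v}$)
$\frac{j{\left(-77,-150 \right)}}{-84001} = \frac{\sqrt{6 - 77}}{-84001} = \sqrt{-71} \left(- \frac{1}{84001}\right) = i \sqrt{71} \left(- \frac{1}{84001}\right) = - \frac{i \sqrt{71}}{84001}$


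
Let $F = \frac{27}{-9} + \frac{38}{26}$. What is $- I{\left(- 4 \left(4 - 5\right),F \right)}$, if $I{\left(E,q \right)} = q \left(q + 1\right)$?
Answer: $- \frac{140}{169} \approx -0.8284$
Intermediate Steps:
$F = - \frac{20}{13}$ ($F = 27 \left(- \frac{1}{9}\right) + 38 \cdot \frac{1}{26} = -3 + \frac{19}{13} = - \frac{20}{13} \approx -1.5385$)
$I{\left(E,q \right)} = q \left(1 + q\right)$
$- I{\left(- 4 \left(4 - 5\right),F \right)} = - \frac{\left(-20\right) \left(1 - \frac{20}{13}\right)}{13} = - \frac{\left(-20\right) \left(-7\right)}{13 \cdot 13} = \left(-1\right) \frac{140}{169} = - \frac{140}{169}$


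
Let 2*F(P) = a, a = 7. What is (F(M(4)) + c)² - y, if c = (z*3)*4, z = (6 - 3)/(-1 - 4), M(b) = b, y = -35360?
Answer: 3537369/100 ≈ 35374.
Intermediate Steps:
F(P) = 7/2 (F(P) = (½)*7 = 7/2)
z = -⅗ (z = 3/(-5) = 3*(-⅕) = -⅗ ≈ -0.60000)
c = -36/5 (c = -⅗*3*4 = -9/5*4 = -36/5 ≈ -7.2000)
(F(M(4)) + c)² - y = (7/2 - 36/5)² - 1*(-35360) = (-37/10)² + 35360 = 1369/100 + 35360 = 3537369/100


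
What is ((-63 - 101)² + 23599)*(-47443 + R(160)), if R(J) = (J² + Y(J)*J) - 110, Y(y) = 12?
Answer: -1011566335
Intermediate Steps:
R(J) = -110 + J² + 12*J (R(J) = (J² + 12*J) - 110 = -110 + J² + 12*J)
((-63 - 101)² + 23599)*(-47443 + R(160)) = ((-63 - 101)² + 23599)*(-47443 + (-110 + 160² + 12*160)) = ((-164)² + 23599)*(-47443 + (-110 + 25600 + 1920)) = (26896 + 23599)*(-47443 + 27410) = 50495*(-20033) = -1011566335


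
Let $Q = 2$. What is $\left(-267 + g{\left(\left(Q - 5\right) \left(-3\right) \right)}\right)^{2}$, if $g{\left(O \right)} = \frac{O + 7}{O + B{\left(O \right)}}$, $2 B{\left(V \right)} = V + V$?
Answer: $\frac{5736025}{81} \approx 70815.0$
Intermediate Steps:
$B{\left(V \right)} = V$ ($B{\left(V \right)} = \frac{V + V}{2} = \frac{2 V}{2} = V$)
$g{\left(O \right)} = \frac{7 + O}{2 O}$ ($g{\left(O \right)} = \frac{O + 7}{O + O} = \frac{7 + O}{2 O}$)
$\left(-267 + g{\left(\left(Q - 5\right) \left(-3\right) \right)}\right)^{2} = \left(-267 + \frac{7 + \left(2 - 5\right) \left(-3\right)}{2 \left(2 - 5\right) \left(-3\right)}\right)^{2} = \left(-267 + \frac{7 - -9}{2 \left(\left(-3\right) \left(-3\right)\right)}\right)^{2} = \left(-267 + \frac{7 + 9}{2 \cdot 9}\right)^{2} = \left(-267 + \frac{1}{2} \cdot \frac{1}{9} \cdot 16\right)^{2} = \left(-267 + \frac{8}{9}\right)^{2} = \left(- \frac{2395}{9}\right)^{2} = \frac{5736025}{81}$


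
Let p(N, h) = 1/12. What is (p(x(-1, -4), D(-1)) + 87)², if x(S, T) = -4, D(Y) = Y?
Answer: 1092025/144 ≈ 7583.5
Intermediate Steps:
p(N, h) = 1/12
(p(x(-1, -4), D(-1)) + 87)² = (1/12 + 87)² = (1045/12)² = 1092025/144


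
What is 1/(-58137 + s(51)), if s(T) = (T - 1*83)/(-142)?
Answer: -71/4127711 ≈ -1.7201e-5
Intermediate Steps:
s(T) = 83/142 - T/142 (s(T) = (T - 83)*(-1/142) = (-83 + T)*(-1/142) = 83/142 - T/142)
1/(-58137 + s(51)) = 1/(-58137 + (83/142 - 1/142*51)) = 1/(-58137 + (83/142 - 51/142)) = 1/(-58137 + 16/71) = 1/(-4127711/71) = -71/4127711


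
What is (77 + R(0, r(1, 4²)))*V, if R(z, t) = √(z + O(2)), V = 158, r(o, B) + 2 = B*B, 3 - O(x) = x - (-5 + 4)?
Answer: 12166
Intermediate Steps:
O(x) = 2 - x (O(x) = 3 - (x - (-5 + 4)) = 3 - (x - 1*(-1)) = 3 - (x + 1) = 3 - (1 + x) = 3 + (-1 - x) = 2 - x)
r(o, B) = -2 + B² (r(o, B) = -2 + B*B = -2 + B²)
R(z, t) = √z (R(z, t) = √(z + (2 - 1*2)) = √(z + (2 - 2)) = √(z + 0) = √z)
(77 + R(0, r(1, 4²)))*V = (77 + √0)*158 = (77 + 0)*158 = 77*158 = 12166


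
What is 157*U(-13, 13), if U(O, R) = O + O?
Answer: -4082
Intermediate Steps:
U(O, R) = 2*O
157*U(-13, 13) = 157*(2*(-13)) = 157*(-26) = -4082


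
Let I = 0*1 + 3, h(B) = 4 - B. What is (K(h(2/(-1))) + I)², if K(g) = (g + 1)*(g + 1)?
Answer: 2704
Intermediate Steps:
K(g) = (1 + g)² (K(g) = (1 + g)*(1 + g) = (1 + g)²)
I = 3 (I = 0 + 3 = 3)
(K(h(2/(-1))) + I)² = ((1 + (4 - 2/(-1)))² + 3)² = ((1 + (4 - 2*(-1)))² + 3)² = ((1 + (4 - 1*(-2)))² + 3)² = ((1 + (4 + 2))² + 3)² = ((1 + 6)² + 3)² = (7² + 3)² = (49 + 3)² = 52² = 2704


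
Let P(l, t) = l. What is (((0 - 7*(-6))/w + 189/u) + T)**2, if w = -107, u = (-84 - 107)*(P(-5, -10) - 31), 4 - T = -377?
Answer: 968214604125609/6682735504 ≈ 1.4488e+5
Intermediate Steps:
T = 381 (T = 4 - 1*(-377) = 4 + 377 = 381)
u = 6876 (u = (-84 - 107)*(-5 - 31) = -191*(-36) = 6876)
(((0 - 7*(-6))/w + 189/u) + T)**2 = (((0 - 7*(-6))/(-107) + 189/6876) + 381)**2 = (((0 + 42)*(-1/107) + 189*(1/6876)) + 381)**2 = ((42*(-1/107) + 21/764) + 381)**2 = ((-42/107 + 21/764) + 381)**2 = (-29841/81748 + 381)**2 = (31116147/81748)**2 = 968214604125609/6682735504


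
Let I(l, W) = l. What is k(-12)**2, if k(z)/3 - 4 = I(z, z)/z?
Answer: 225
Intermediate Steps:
k(z) = 15 (k(z) = 12 + 3*(z/z) = 12 + 3*1 = 12 + 3 = 15)
k(-12)**2 = 15**2 = 225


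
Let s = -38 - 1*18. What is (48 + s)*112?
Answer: -896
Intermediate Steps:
s = -56 (s = -38 - 18 = -56)
(48 + s)*112 = (48 - 56)*112 = -8*112 = -896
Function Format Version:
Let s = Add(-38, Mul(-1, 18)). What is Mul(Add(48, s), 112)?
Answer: -896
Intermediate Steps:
s = -56 (s = Add(-38, -18) = -56)
Mul(Add(48, s), 112) = Mul(Add(48, -56), 112) = Mul(-8, 112) = -896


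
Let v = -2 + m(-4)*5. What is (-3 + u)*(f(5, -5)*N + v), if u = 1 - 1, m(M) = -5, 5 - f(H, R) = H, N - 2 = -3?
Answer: 81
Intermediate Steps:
N = -1 (N = 2 - 3 = -1)
f(H, R) = 5 - H
u = 0
v = -27 (v = -2 - 5*5 = -2 - 25 = -27)
(-3 + u)*(f(5, -5)*N + v) = (-3 + 0)*((5 - 1*5)*(-1) - 27) = -3*((5 - 5)*(-1) - 27) = -3*(0*(-1) - 27) = -3*(0 - 27) = -3*(-27) = 81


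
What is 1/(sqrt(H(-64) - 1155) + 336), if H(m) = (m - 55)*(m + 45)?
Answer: 24/7985 - sqrt(1106)/111790 ≈ 0.0027081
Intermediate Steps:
H(m) = (-55 + m)*(45 + m)
1/(sqrt(H(-64) - 1155) + 336) = 1/(sqrt((-2475 + (-64)**2 - 10*(-64)) - 1155) + 336) = 1/(sqrt((-2475 + 4096 + 640) - 1155) + 336) = 1/(sqrt(2261 - 1155) + 336) = 1/(sqrt(1106) + 336) = 1/(336 + sqrt(1106))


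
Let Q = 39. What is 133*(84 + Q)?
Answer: 16359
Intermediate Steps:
133*(84 + Q) = 133*(84 + 39) = 133*123 = 16359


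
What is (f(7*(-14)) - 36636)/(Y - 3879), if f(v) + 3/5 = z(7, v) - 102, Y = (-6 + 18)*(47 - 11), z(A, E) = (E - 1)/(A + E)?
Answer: 5571856/522795 ≈ 10.658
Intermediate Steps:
z(A, E) = (-1 + E)/(A + E)
Y = 432 (Y = 12*36 = 432)
f(v) = -513/5 + (-1 + v)/(7 + v) (f(v) = -3/5 + ((-1 + v)/(7 + v) - 102) = -3/5 + (-102 + (-1 + v)/(7 + v)) = -513/5 + (-1 + v)/(7 + v))
(f(7*(-14)) - 36636)/(Y - 3879) = (4*(-899 - 889*(-14))/(5*(7 + 7*(-14))) - 36636)/(432 - 3879) = (4*(-899 - 127*(-98))/(5*(7 - 98)) - 36636)/(-3447) = ((4/5)*(-899 + 12446)/(-91) - 36636)*(-1/3447) = ((4/5)*(-1/91)*11547 - 36636)*(-1/3447) = (-46188/455 - 36636)*(-1/3447) = -16715568/455*(-1/3447) = 5571856/522795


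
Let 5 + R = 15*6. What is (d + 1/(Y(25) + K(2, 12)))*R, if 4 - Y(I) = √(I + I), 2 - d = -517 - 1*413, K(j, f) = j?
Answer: 554285/7 - 425*√2/14 ≈ 79141.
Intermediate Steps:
d = 932 (d = 2 - (-517 - 1*413) = 2 - (-517 - 413) = 2 - 1*(-930) = 2 + 930 = 932)
Y(I) = 4 - √2*√I (Y(I) = 4 - √(I + I) = 4 - √(2*I) = 4 - √2*√I)
R = 85 (R = -5 + 15*6 = -5 + 90 = 85)
(d + 1/(Y(25) + K(2, 12)))*R = (932 + 1/((4 - √2*√25) + 2))*85 = (932 + 1/((4 - 1*√2*5) + 2))*85 = (932 + 1/((4 - 5*√2) + 2))*85 = (932 + 1/(6 - 5*√2))*85 = 79220 + 85/(6 - 5*√2)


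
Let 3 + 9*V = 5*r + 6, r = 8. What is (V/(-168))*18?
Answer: -43/84 ≈ -0.51190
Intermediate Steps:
V = 43/9 (V = -1/3 + (5*8 + 6)/9 = -1/3 + (40 + 6)/9 = -1/3 + (1/9)*46 = -1/3 + 46/9 = 43/9 ≈ 4.7778)
(V/(-168))*18 = ((43/9)/(-168))*18 = ((43/9)*(-1/168))*18 = -43/1512*18 = -43/84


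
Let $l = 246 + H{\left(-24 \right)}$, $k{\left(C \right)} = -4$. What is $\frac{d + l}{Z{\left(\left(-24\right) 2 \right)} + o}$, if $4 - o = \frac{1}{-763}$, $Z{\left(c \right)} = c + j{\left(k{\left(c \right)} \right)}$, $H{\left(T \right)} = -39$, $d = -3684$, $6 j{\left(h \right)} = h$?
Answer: $\frac{418887}{5381} \approx 77.846$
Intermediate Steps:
$j{\left(h \right)} = \frac{h}{6}$
$Z{\left(c \right)} = - \frac{2}{3} + c$ ($Z{\left(c \right)} = c + \frac{1}{6} \left(-4\right) = c - \frac{2}{3} = - \frac{2}{3} + c$)
$l = 207$ ($l = 246 - 39 = 207$)
$o = \frac{3053}{763}$ ($o = 4 - \frac{1}{-763} = 4 - - \frac{1}{763} = 4 + \frac{1}{763} = \frac{3053}{763} \approx 4.0013$)
$\frac{d + l}{Z{\left(\left(-24\right) 2 \right)} + o} = \frac{-3684 + 207}{\left(- \frac{2}{3} - 48\right) + \frac{3053}{763}} = - \frac{3477}{\left(- \frac{2}{3} - 48\right) + \frac{3053}{763}} = - \frac{3477}{- \frac{146}{3} + \frac{3053}{763}} = - \frac{3477}{- \frac{102239}{2289}} = \left(-3477\right) \left(- \frac{2289}{102239}\right) = \frac{418887}{5381}$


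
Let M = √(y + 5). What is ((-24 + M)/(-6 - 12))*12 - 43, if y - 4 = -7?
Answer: -27 - 2*√2/3 ≈ -27.943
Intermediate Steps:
y = -3 (y = 4 - 7 = -3)
M = √2 (M = √(-3 + 5) = √2 ≈ 1.4142)
((-24 + M)/(-6 - 12))*12 - 43 = ((-24 + √2)/(-6 - 12))*12 - 43 = ((-24 + √2)/(-18))*12 - 43 = ((-24 + √2)*(-1/18))*12 - 43 = (4/3 - √2/18)*12 - 43 = (16 - 2*√2/3) - 43 = -27 - 2*√2/3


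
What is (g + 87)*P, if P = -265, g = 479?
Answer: -149990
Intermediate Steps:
(g + 87)*P = (479 + 87)*(-265) = 566*(-265) = -149990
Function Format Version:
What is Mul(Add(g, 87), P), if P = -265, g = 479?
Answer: -149990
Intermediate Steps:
Mul(Add(g, 87), P) = Mul(Add(479, 87), -265) = Mul(566, -265) = -149990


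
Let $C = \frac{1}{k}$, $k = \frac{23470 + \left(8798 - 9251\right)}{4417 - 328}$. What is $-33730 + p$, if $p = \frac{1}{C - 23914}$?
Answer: $- \frac{18565816687787}{550424449} \approx -33730.0$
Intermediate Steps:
$k = \frac{23017}{4089}$ ($k = \frac{23470 - 453}{4089} = 23017 \cdot \frac{1}{4089} = \frac{23017}{4089} \approx 5.629$)
$C = \frac{4089}{23017}$ ($C = \frac{1}{\frac{23017}{4089}} = \frac{4089}{23017} \approx 0.17765$)
$p = - \frac{23017}{550424449}$ ($p = \frac{1}{\frac{4089}{23017} - 23914} = \frac{1}{- \frac{550424449}{23017}} = - \frac{23017}{550424449} \approx -4.1817 \cdot 10^{-5}$)
$-33730 + p = -33730 - \frac{23017}{550424449} = - \frac{18565816687787}{550424449}$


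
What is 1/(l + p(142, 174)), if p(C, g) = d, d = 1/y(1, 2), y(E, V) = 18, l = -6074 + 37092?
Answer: 18/558325 ≈ 3.2239e-5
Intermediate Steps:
l = 31018
d = 1/18 ≈ 0.055556
p(C, g) = 1/18
1/(l + p(142, 174)) = 1/(31018 + 1/18) = 1/(558325/18) = 18/558325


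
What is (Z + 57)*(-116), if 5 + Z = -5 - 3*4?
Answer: -4060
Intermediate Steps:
Z = -22 (Z = -5 + (-5 - 3*4) = -5 + (-5 - 12) = -5 - 17 = -22)
(Z + 57)*(-116) = (-22 + 57)*(-116) = 35*(-116) = -4060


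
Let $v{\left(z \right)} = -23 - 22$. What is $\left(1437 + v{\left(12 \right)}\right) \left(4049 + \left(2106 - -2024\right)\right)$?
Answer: $11385168$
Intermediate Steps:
$v{\left(z \right)} = -45$ ($v{\left(z \right)} = -23 - 22 = -45$)
$\left(1437 + v{\left(12 \right)}\right) \left(4049 + \left(2106 - -2024\right)\right) = \left(1437 - 45\right) \left(4049 + \left(2106 - -2024\right)\right) = 1392 \left(4049 + \left(2106 + 2024\right)\right) = 1392 \left(4049 + 4130\right) = 1392 \cdot 8179 = 11385168$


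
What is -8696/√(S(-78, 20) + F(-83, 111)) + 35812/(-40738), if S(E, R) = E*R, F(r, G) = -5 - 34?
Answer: -17906/20369 + 8696*I*√1599/1599 ≈ -0.87908 + 217.47*I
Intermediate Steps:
F(r, G) = -39
-8696/√(S(-78, 20) + F(-83, 111)) + 35812/(-40738) = -8696/√(-78*20 - 39) + 35812/(-40738) = -8696/√(-1560 - 39) + 35812*(-1/40738) = -8696*(-I*√1599/1599) - 17906/20369 = -(-8696)*I*√1599/1599 - 17906/20369 = 8696*I*√1599/1599 - 17906/20369 = -17906/20369 + 8696*I*√1599/1599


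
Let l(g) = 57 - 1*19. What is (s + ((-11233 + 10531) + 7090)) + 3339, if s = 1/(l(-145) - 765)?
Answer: 7071528/727 ≈ 9727.0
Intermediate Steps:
l(g) = 38 (l(g) = 57 - 19 = 38)
s = -1/727 (s = 1/(38 - 765) = 1/(-727) = -1/727 ≈ -0.0013755)
(s + ((-11233 + 10531) + 7090)) + 3339 = (-1/727 + ((-11233 + 10531) + 7090)) + 3339 = (-1/727 + (-702 + 7090)) + 3339 = (-1/727 + 6388) + 3339 = 4644075/727 + 3339 = 7071528/727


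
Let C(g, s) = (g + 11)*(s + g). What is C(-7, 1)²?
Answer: 576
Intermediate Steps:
C(g, s) = (11 + g)*(g + s)
C(-7, 1)² = ((-7)² + 11*(-7) + 11*1 - 7*1)² = (49 - 77 + 11 - 7)² = (-24)² = 576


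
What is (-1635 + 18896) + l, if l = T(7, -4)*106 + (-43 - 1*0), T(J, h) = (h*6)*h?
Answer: 27394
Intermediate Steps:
T(J, h) = 6*h² (T(J, h) = (6*h)*h = 6*h²)
l = 10133 (l = (6*(-4)²)*106 + (-43 - 1*0) = (6*16)*106 + (-43 + 0) = 96*106 - 43 = 10176 - 43 = 10133)
(-1635 + 18896) + l = (-1635 + 18896) + 10133 = 17261 + 10133 = 27394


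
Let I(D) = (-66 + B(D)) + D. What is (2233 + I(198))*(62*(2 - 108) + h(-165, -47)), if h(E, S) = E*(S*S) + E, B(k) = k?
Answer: -951441986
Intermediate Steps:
I(D) = -66 + 2*D (I(D) = (-66 + D) + D = -66 + 2*D)
h(E, S) = E + E*S² (h(E, S) = E*S² + E = E + E*S²)
(2233 + I(198))*(62*(2 - 108) + h(-165, -47)) = (2233 + (-66 + 2*198))*(62*(2 - 108) - 165*(1 + (-47)²)) = (2233 + (-66 + 396))*(62*(-106) - 165*(1 + 2209)) = (2233 + 330)*(-6572 - 165*2210) = 2563*(-6572 - 364650) = 2563*(-371222) = -951441986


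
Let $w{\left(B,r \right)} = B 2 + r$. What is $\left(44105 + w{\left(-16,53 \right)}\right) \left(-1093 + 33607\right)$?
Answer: $1434712764$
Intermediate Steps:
$w{\left(B,r \right)} = r + 2 B$ ($w{\left(B,r \right)} = 2 B + r = r + 2 B$)
$\left(44105 + w{\left(-16,53 \right)}\right) \left(-1093 + 33607\right) = \left(44105 + \left(53 + 2 \left(-16\right)\right)\right) \left(-1093 + 33607\right) = \left(44105 + \left(53 - 32\right)\right) 32514 = \left(44105 + 21\right) 32514 = 44126 \cdot 32514 = 1434712764$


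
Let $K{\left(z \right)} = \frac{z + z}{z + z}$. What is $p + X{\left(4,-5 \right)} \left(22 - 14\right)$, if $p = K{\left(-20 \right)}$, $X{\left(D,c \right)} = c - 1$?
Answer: $-47$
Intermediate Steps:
$X{\left(D,c \right)} = -1 + c$ ($X{\left(D,c \right)} = c - 1 = -1 + c$)
$K{\left(z \right)} = 1$ ($K{\left(z \right)} = \frac{2 z}{2 z} = 2 z \frac{1}{2 z} = 1$)
$p = 1$
$p + X{\left(4,-5 \right)} \left(22 - 14\right) = 1 + \left(-1 - 5\right) \left(22 - 14\right) = 1 - 48 = -47$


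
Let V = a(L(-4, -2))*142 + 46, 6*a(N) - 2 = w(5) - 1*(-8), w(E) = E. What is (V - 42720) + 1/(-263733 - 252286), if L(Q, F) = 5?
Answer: -21837408062/516019 ≈ -42319.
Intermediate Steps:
a(N) = 5/2 (a(N) = ⅓ + (5 - 1*(-8))/6 = ⅓ + (5 + 8)/6 = ⅓ + (⅙)*13 = ⅓ + 13/6 = 5/2)
V = 401 (V = (5/2)*142 + 46 = 355 + 46 = 401)
(V - 42720) + 1/(-263733 - 252286) = (401 - 42720) + 1/(-263733 - 252286) = -42319 + 1/(-516019) = -42319 - 1/516019 = -21837408062/516019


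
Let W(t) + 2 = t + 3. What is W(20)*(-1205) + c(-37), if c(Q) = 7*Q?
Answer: -25564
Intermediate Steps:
W(t) = 1 + t (W(t) = -2 + (t + 3) = -2 + (3 + t) = 1 + t)
W(20)*(-1205) + c(-37) = (1 + 20)*(-1205) + 7*(-37) = 21*(-1205) - 259 = -25305 - 259 = -25564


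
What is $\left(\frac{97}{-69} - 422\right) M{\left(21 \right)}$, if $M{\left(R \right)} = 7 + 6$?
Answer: $- \frac{379795}{69} \approx -5504.3$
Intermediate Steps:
$M{\left(R \right)} = 13$
$\left(\frac{97}{-69} - 422\right) M{\left(21 \right)} = \left(\frac{97}{-69} - 422\right) 13 = \left(97 \left(- \frac{1}{69}\right) - 422\right) 13 = \left(- \frac{97}{69} - 422\right) 13 = \left(- \frac{29215}{69}\right) 13 = - \frac{379795}{69}$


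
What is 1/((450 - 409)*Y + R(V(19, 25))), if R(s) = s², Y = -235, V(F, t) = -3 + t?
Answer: -1/9151 ≈ -0.00010928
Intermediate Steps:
1/((450 - 409)*Y + R(V(19, 25))) = 1/((450 - 409)*(-235) + (-3 + 25)²) = 1/(41*(-235) + 22²) = 1/(-9635 + 484) = 1/(-9151) = -1/9151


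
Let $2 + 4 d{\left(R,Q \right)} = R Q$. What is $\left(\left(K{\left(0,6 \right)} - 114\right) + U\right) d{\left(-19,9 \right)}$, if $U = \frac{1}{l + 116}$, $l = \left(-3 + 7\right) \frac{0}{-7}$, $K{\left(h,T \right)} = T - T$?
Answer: $\frac{2287579}{464} \approx 4930.1$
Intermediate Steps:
$K{\left(h,T \right)} = 0$
$d{\left(R,Q \right)} = - \frac{1}{2} + \frac{Q R}{4}$ ($d{\left(R,Q \right)} = - \frac{1}{2} + \frac{R Q}{4} = - \frac{1}{2} + \frac{Q R}{4}$)
$l = 0$ ($l = 4 \cdot 0 \left(- \frac{1}{7}\right) = 4 \cdot 0 = 0$)
$U = \frac{1}{116}$ ($U = \frac{1}{0 + 116} = \frac{1}{116} \approx 0.0086207$)
$\left(\left(K{\left(0,6 \right)} - 114\right) + U\right) d{\left(-19,9 \right)} = \left(\left(0 - 114\right) + \frac{1}{116}\right) \left(- \frac{1}{2} + \frac{1}{4} \cdot 9 \left(-19\right)\right) = \left(-114 + \frac{1}{116}\right) \left(- \frac{1}{2} - \frac{171}{4}\right) = \left(- \frac{13223}{116}\right) \left(- \frac{173}{4}\right) = \frac{2287579}{464}$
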